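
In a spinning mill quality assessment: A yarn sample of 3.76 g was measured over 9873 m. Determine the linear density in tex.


Formula: Tex = (mass_g / length_m) * 1000
Substituting: Tex = (3.76 / 9873) * 1000
Intermediate: 3.76 / 9873 = 0.00038084 g/m
Tex = 0.00038084 * 1000 = 0.38 tex

0.38 tex


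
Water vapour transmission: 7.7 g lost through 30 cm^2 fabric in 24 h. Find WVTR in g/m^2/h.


Formula: WVTR = mass_loss / (area * time)
Step 1: Convert area: 30 cm^2 = 0.003 m^2
Step 2: WVTR = 7.7 g / (0.003 m^2 * 24 h)
Step 3: WVTR = 7.7 / 0.072 = 106.9 g/m^2/h

106.9 g/m^2/h


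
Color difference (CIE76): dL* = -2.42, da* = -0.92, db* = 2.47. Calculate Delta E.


Formula: Delta E = sqrt(dL*^2 + da*^2 + db*^2)
Step 1: dL*^2 = (-2.42)^2 = 5.8564
Step 2: da*^2 = (-0.92)^2 = 0.8464
Step 3: db*^2 = 2.47^2 = 6.1009
Step 4: Sum = 5.8564 + 0.8464 + 6.1009 = 12.8037
Step 5: Delta E = sqrt(12.8037) = 3.58

3.58 Delta E


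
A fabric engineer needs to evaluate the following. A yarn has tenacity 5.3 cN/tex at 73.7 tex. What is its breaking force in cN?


Formula: Breaking force = Tenacity * Linear density
F = 5.3 cN/tex * 73.7 tex
F = 390.61 cN

390.61 cN


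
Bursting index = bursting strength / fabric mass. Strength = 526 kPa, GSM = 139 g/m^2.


Formula: Bursting Index = Bursting Strength / Fabric GSM
BI = 526 kPa / 139 g/m^2
BI = 3.784 kPa/(g/m^2)

3.784 kPa/(g/m^2)


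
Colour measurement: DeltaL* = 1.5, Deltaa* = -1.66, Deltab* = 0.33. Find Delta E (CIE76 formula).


Formula: Delta E = sqrt(dL*^2 + da*^2 + db*^2)
Step 1: dL*^2 = 1.5^2 = 2.25
Step 2: da*^2 = (-1.66)^2 = 2.7556
Step 3: db*^2 = 0.33^2 = 0.1089
Step 4: Sum = 2.25 + 2.7556 + 0.1089 = 5.1145
Step 5: Delta E = sqrt(5.1145) = 2.26

2.26 Delta E


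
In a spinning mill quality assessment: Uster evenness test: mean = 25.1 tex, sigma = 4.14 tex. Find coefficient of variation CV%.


Formula: CV% = (standard deviation / mean) * 100
Step 1: Ratio = 4.14 / 25.1 = 0.16494
Step 2: CV% = 0.16494 * 100 = 16.494% ≈ 16.5%

16.5%


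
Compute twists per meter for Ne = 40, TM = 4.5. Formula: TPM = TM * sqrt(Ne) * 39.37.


Formula: TPM = TM * sqrt(Ne) * 39.37
Step 1: sqrt(Ne) = sqrt(40) = 6.3246
Step 2: TM * sqrt(Ne) = 4.5 * 6.3246 = 28.4607
Step 3: TPM = 28.4607 * 39.37 = 1120 twists/m

1120 twists/m


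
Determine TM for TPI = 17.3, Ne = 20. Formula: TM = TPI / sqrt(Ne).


Formula: TM = TPI / sqrt(Ne)
Step 1: sqrt(Ne) = sqrt(20) = 4.4721
Step 2: TM = 17.3 / 4.4721 = 3.87

3.87 TM


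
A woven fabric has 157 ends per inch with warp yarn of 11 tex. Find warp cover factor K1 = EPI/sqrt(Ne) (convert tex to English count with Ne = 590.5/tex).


Formula: K1 = EPI / sqrt(Ne), with Ne = 590.5 / tex_warp
Step 1: Ne = 590.5 / 11 = 53.682
Step 2: sqrt(Ne) = sqrt(53.682) = 7.3268
Step 3: K1 = 157 / 7.3268 = 21.4

21.4


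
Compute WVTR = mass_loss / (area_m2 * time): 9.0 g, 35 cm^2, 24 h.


Formula: WVTR = mass_loss / (area * time)
Step 1: Convert area: 35 cm^2 = 0.0035 m^2
Step 2: WVTR = 9.0 g / (0.0035 m^2 * 24 h)
Step 3: WVTR = 9.0 / 0.084 = 107.1 g/m^2/h

107.1 g/m^2/h


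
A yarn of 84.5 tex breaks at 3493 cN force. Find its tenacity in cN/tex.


Formula: Tenacity = Breaking force / Linear density
Tenacity = 3493 cN / 84.5 tex
Tenacity = 41.34 cN/tex

41.34 cN/tex


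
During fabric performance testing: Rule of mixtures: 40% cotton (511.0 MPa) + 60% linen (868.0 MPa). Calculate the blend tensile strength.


Formula: Blend property = (fraction_A * property_A) + (fraction_B * property_B)
Step 1: Contribution A = 40/100 * 511.0 MPa = 204.4 MPa
Step 2: Contribution B = 60/100 * 868.0 MPa = 520.8 MPa
Step 3: Blend tensile strength = 204.4 + 520.8 = 725.2 MPa

725.2 MPa


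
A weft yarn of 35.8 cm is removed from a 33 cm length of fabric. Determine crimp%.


Formula: Crimp% = ((L_yarn - L_fabric) / L_fabric) * 100
Step 1: Extension = 35.8 - 33 = 2.8 cm
Step 2: Crimp% = (2.8 / 33) * 100
Step 3: Crimp% = 0.084848 * 100 = 8.4848% ≈ 8.5%

8.5%


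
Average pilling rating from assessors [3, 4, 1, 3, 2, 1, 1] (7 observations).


Formula: Mean = sum / count
Sum = 3 + 4 + 1 + 3 + 2 + 1 + 1 = 15
Mean = 15 / 7 = 2.1

2.1


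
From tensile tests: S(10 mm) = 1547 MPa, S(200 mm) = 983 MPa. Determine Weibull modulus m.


Formula: m = ln(L1/L2) / ln(S2/S1)
Step 1: ln(L1/L2) = ln(10/200) = -2.99573
Step 2: S2/S1 = 983/1547 = 0.63542
Step 3: ln(S2/S1) = ln(0.63542) = -0.45347
Step 4: m = -2.99573 / -0.45347 = 6.61

6.61 (Weibull m)


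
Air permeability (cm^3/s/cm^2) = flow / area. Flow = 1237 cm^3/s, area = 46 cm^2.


Formula: Air Permeability = Airflow / Test Area
AP = 1237 cm^3/s / 46 cm^2
AP = 26.9 cm^3/s/cm^2

26.9 cm^3/s/cm^2


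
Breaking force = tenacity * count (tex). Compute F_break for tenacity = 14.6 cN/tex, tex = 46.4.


Formula: Breaking force = Tenacity * Linear density
F = 14.6 cN/tex * 46.4 tex
F = 677.44 cN

677.44 cN


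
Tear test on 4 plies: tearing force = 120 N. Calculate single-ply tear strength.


Formula: Per-ply strength = Total force / Number of plies
Per-ply = 120 N / 4
Per-ply = 30 N

30 N


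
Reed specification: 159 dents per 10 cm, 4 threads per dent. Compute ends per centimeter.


Formula: EPC = (dents per 10 cm * ends per dent) / 10
Step 1: Total ends per 10 cm = 159 * 4 = 636
Step 2: EPC = 636 / 10 = 63.6 ends/cm

63.6 ends/cm


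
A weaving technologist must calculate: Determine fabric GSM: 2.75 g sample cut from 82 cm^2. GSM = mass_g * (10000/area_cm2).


Formula: GSM = mass_g / area_m2
Step 1: Convert area: 82 cm^2 = 82 / 10000 = 0.0082 m^2
Step 2: GSM = 2.75 g / 0.0082 m^2 = 335.4 g/m^2

335.4 g/m^2


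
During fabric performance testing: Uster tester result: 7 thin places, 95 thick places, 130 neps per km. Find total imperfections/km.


Formula: Total = thin places + thick places + neps
Total = 7 + 95 + 130
Total = 232 imperfections/km

232 imperfections/km


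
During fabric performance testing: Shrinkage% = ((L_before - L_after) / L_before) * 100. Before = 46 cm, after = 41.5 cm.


Formula: Shrinkage% = ((L_before - L_after) / L_before) * 100
Step 1: Shrinkage = 46 - 41.5 = 4.5 cm
Step 2: Shrinkage% = (4.5 / 46) * 100
Step 3: Shrinkage% = 0.097826 * 100 = 9.7826% ≈ 9.8%

9.8%


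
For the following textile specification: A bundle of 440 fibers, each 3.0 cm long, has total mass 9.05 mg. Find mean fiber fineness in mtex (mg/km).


Formula: fineness (mtex) = mass (mg) / total length (km) = (mass_mg / total_length_m) * 1000
Step 1: Convert fiber length: 3.0 cm = 0.03 m
Step 2: Total fiber length = 440 * 0.03 = 13.2 m
Step 3: Linear density = 9.05 mg / 13.2 m = 0.6856 mg/m
Step 4: fineness = 0.6856 * 1000 = 685.6 mtex

685.6 mtex


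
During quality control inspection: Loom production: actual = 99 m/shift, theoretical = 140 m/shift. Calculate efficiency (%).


Formula: Efficiency% = (Actual output / Theoretical output) * 100
Efficiency% = (99 / 140) * 100
Efficiency% = 0.707143 * 100 = 70.7143% ≈ 70.7%

70.7%


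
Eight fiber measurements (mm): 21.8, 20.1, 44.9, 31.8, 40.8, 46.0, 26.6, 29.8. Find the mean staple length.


Formula: Mean = sum of lengths / count
Sum = 21.8 + 20.1 + 44.9 + 31.8 + 40.8 + 46.0 + 26.6 + 29.8
Sum = 261.8 mm
Mean = 261.8 / 8 = 32.73 mm

32.73 mm


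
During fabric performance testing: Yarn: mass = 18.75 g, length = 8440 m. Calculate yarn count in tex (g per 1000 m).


Formula: Tex = (mass_g / length_m) * 1000
Substituting: Tex = (18.75 / 8440) * 1000
Intermediate: 18.75 / 8440 = 0.00222156 g/m
Tex = 0.00222156 * 1000 = 2.22 tex

2.22 tex


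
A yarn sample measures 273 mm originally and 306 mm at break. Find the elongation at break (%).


Formula: Elongation (%) = ((L_break - L0) / L0) * 100
Step 1: Extension = 306 - 273 = 33 mm
Step 2: Elongation = (33 / 273) * 100
Step 3: Elongation = 0.120879 * 100 = 12.0879% ≈ 12.1%

12.1%


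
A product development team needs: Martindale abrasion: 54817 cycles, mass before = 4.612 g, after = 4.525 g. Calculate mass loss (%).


Formula: Mass loss% = ((m_before - m_after) / m_before) * 100
Step 1: Mass loss = 4.612 - 4.525 = 0.087 g
Step 2: Ratio = 0.087 / 4.612 = 0.0188638
Step 3: Mass loss% = 0.0188638 * 100 = 1.88638% ≈ 1.89%

1.89%


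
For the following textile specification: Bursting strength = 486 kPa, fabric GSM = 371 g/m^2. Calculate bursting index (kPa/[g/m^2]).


Formula: Bursting Index = Bursting Strength / Fabric GSM
BI = 486 kPa / 371 g/m^2
BI = 1.310 kPa/(g/m^2)

1.310 kPa/(g/m^2)


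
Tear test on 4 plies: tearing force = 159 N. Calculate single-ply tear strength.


Formula: Per-ply strength = Total force / Number of plies
Per-ply = 159 N / 4
Per-ply = 39.75 N

39.75 N


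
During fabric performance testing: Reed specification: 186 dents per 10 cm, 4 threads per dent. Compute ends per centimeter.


Formula: EPC = (dents per 10 cm * ends per dent) / 10
Step 1: Total ends per 10 cm = 186 * 4 = 744
Step 2: EPC = 744 / 10 = 74.4 ends/cm

74.4 ends/cm


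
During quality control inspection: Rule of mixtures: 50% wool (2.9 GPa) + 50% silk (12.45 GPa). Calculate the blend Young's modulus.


Formula: Blend property = (fraction_A * property_A) + (fraction_B * property_B)
Step 1: Contribution A = 50/100 * 2.9 GPa = 1.45 GPa
Step 2: Contribution B = 50/100 * 12.45 GPa = 6.225 GPa
Step 3: Blend Young's modulus = 1.45 + 6.225 = 7.675 GPa

7.675 GPa


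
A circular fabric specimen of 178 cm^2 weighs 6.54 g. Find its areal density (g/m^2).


Formula: GSM = mass_g / area_m2
Step 1: Convert area: 178 cm^2 = 178 / 10000 = 0.0178 m^2
Step 2: GSM = 6.54 g / 0.0178 m^2 = 367.4 g/m^2

367.4 g/m^2


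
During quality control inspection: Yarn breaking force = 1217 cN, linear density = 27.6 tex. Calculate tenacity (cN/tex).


Formula: Tenacity = Breaking force / Linear density
Tenacity = 1217 cN / 27.6 tex
Tenacity = 44.09 cN/tex

44.09 cN/tex


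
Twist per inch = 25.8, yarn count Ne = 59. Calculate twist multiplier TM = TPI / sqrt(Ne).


Formula: TM = TPI / sqrt(Ne)
Step 1: sqrt(Ne) = sqrt(59) = 7.6811
Step 2: TM = 25.8 / 7.6811 = 3.36

3.36 TM


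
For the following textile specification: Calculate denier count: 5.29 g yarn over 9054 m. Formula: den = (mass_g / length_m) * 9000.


Formula: den = (mass_g / length_m) * 9000
Substituting: den = (5.29 / 9054) * 9000
Intermediate: 5.29 / 9054 = 0.00058427 g/m
den = 0.00058427 * 9000 = 5.3 denier

5.3 denier


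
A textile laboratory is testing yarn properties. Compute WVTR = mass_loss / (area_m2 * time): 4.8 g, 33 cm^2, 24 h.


Formula: WVTR = mass_loss / (area * time)
Step 1: Convert area: 33 cm^2 = 0.0033 m^2
Step 2: WVTR = 4.8 g / (0.0033 m^2 * 24 h)
Step 3: WVTR = 4.8 / 0.0792 = 60.6 g/m^2/h

60.6 g/m^2/h


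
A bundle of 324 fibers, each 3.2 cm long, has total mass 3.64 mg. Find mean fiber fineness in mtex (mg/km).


Formula: fineness (mtex) = mass (mg) / total length (km) = (mass_mg / total_length_m) * 1000
Step 1: Convert fiber length: 3.2 cm = 0.032 m
Step 2: Total fiber length = 324 * 0.032 = 10.368 m
Step 3: Linear density = 3.64 mg / 10.368 m = 0.3511 mg/m
Step 4: fineness = 0.3511 * 1000 = 351.1 mtex

351.1 mtex


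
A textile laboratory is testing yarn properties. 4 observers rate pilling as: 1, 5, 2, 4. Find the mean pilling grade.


Formula: Mean = sum / count
Sum = 1 + 5 + 2 + 4 = 12
Mean = 12 / 4 = 3.0

3.0


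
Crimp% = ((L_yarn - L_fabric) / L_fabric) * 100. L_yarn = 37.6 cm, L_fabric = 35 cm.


Formula: Crimp% = ((L_yarn - L_fabric) / L_fabric) * 100
Step 1: Extension = 37.6 - 35 = 2.6 cm
Step 2: Crimp% = (2.6 / 35) * 100
Step 3: Crimp% = 0.074286 * 100 = 7.4286% ≈ 7.4%

7.4%


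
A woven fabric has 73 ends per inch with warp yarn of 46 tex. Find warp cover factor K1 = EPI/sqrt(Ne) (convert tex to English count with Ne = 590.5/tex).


Formula: K1 = EPI / sqrt(Ne), with Ne = 590.5 / tex_warp
Step 1: Ne = 590.5 / 46 = 12.837
Step 2: sqrt(Ne) = sqrt(12.837) = 3.5829
Step 3: K1 = 73 / 3.5829 = 20.4

20.4


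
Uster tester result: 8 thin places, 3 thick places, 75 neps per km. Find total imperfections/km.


Formula: Total = thin places + thick places + neps
Total = 8 + 3 + 75
Total = 86 imperfections/km

86 imperfections/km


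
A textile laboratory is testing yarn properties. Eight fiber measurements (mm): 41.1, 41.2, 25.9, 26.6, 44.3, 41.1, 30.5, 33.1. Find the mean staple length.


Formula: Mean = sum of lengths / count
Sum = 41.1 + 41.2 + 25.9 + 26.6 + 44.3 + 41.1 + 30.5 + 33.1
Sum = 283.8 mm
Mean = 283.8 / 8 = 35.48 mm

35.48 mm


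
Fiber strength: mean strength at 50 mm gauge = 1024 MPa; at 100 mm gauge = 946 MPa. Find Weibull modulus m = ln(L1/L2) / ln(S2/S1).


Formula: m = ln(L1/L2) / ln(S2/S1)
Step 1: ln(L1/L2) = ln(50/100) = -0.69315
Step 2: S2/S1 = 946/1024 = 0.92383
Step 3: ln(S2/S1) = ln(0.92383) = -0.07923
Step 4: m = -0.69315 / -0.07923 = 8.75

8.75 (Weibull m)


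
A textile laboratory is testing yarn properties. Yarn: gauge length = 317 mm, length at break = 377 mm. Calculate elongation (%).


Formula: Elongation (%) = ((L_break - L0) / L0) * 100
Step 1: Extension = 377 - 317 = 60 mm
Step 2: Elongation = (60 / 317) * 100
Step 3: Elongation = 0.189274 * 100 = 18.9274% ≈ 18.9%

18.9%


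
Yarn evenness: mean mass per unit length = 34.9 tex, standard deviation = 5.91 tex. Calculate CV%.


Formula: CV% = (standard deviation / mean) * 100
Step 1: Ratio = 5.91 / 34.9 = 0.169341
Step 2: CV% = 0.169341 * 100 = 16.9341% ≈ 16.9%

16.9%


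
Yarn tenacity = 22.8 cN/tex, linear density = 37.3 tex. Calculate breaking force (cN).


Formula: Breaking force = Tenacity * Linear density
F = 22.8 cN/tex * 37.3 tex
F = 850.44 cN

850.44 cN


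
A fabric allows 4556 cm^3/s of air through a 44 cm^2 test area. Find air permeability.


Formula: Air Permeability = Airflow / Test Area
AP = 4556 cm^3/s / 44 cm^2
AP = 103.5 cm^3/s/cm^2

103.5 cm^3/s/cm^2


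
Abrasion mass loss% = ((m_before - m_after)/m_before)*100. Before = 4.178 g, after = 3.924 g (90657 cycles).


Formula: Mass loss% = ((m_before - m_after) / m_before) * 100
Step 1: Mass loss = 4.178 - 3.924 = 0.254 g
Step 2: Ratio = 0.254 / 4.178 = 0.0607946
Step 3: Mass loss% = 0.0607946 * 100 = 6.07946% ≈ 6.08%

6.08%


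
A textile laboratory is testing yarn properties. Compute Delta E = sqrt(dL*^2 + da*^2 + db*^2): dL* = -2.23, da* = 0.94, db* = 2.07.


Formula: Delta E = sqrt(dL*^2 + da*^2 + db*^2)
Step 1: dL*^2 = (-2.23)^2 = 4.9729
Step 2: da*^2 = 0.94^2 = 0.8836
Step 3: db*^2 = 2.07^2 = 4.2849
Step 4: Sum = 4.9729 + 0.8836 + 4.2849 = 10.1414
Step 5: Delta E = sqrt(10.1414) = 3.18

3.18 Delta E


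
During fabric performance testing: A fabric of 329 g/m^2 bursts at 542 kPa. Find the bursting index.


Formula: Bursting Index = Bursting Strength / Fabric GSM
BI = 542 kPa / 329 g/m^2
BI = 1.647 kPa/(g/m^2)

1.647 kPa/(g/m^2)


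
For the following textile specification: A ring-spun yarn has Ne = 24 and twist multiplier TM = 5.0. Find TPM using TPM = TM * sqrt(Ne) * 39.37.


Formula: TPM = TM * sqrt(Ne) * 39.37
Step 1: sqrt(Ne) = sqrt(24) = 4.899
Step 2: TM * sqrt(Ne) = 5.0 * 4.899 = 24.495
Step 3: TPM = 24.495 * 39.37 = 964 twists/m

964 twists/m


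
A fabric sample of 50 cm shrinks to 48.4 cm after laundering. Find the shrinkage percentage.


Formula: Shrinkage% = ((L_before - L_after) / L_before) * 100
Step 1: Shrinkage = 50 - 48.4 = 1.6 cm
Step 2: Shrinkage% = (1.6 / 50) * 100
Step 3: Shrinkage% = 0.032 * 100 = 3.2%

3.2%


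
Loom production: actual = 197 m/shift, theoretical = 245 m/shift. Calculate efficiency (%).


Formula: Efficiency% = (Actual output / Theoretical output) * 100
Efficiency% = (197 / 245) * 100
Efficiency% = 0.804082 * 100 = 80.4082% ≈ 80.4%

80.4%


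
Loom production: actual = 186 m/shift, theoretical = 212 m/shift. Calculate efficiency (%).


Formula: Efficiency% = (Actual output / Theoretical output) * 100
Efficiency% = (186 / 212) * 100
Efficiency% = 0.877358 * 100 = 87.7358% ≈ 87.7%

87.7%


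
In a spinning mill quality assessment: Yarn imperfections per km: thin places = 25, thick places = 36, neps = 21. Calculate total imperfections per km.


Formula: Total = thin places + thick places + neps
Total = 25 + 36 + 21
Total = 82 imperfections/km

82 imperfections/km


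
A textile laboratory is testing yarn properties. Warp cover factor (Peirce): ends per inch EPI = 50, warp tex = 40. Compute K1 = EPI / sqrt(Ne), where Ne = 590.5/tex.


Formula: K1 = EPI / sqrt(Ne), with Ne = 590.5 / tex_warp
Step 1: Ne = 590.5 / 40 = 14.763
Step 2: sqrt(Ne) = sqrt(14.763) = 3.8423
Step 3: K1 = 50 / 3.8423 = 13.0

13.0


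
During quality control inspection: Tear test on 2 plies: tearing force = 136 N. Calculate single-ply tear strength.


Formula: Per-ply strength = Total force / Number of plies
Per-ply = 136 N / 2
Per-ply = 68 N

68 N


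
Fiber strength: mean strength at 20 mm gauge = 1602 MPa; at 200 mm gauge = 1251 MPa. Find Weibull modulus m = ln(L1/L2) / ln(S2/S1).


Formula: m = ln(L1/L2) / ln(S2/S1)
Step 1: ln(L1/L2) = ln(20/200) = -2.30259
Step 2: S2/S1 = 1251/1602 = 0.7809
Step 3: ln(S2/S1) = ln(0.7809) = -0.24731
Step 4: m = -2.30259 / -0.24731 = 9.31

9.31 (Weibull m)


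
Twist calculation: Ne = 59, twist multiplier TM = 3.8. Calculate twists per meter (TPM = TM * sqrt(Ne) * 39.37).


Formula: TPM = TM * sqrt(Ne) * 39.37
Step 1: sqrt(Ne) = sqrt(59) = 7.6811
Step 2: TM * sqrt(Ne) = 3.8 * 7.6811 = 29.1882
Step 3: TPM = 29.1882 * 39.37 = 1149 twists/m

1149 twists/m


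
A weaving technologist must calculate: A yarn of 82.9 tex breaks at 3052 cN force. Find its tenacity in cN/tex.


Formula: Tenacity = Breaking force / Linear density
Tenacity = 3052 cN / 82.9 tex
Tenacity = 36.82 cN/tex

36.82 cN/tex


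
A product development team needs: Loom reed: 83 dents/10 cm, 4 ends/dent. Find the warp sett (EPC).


Formula: EPC = (dents per 10 cm * ends per dent) / 10
Step 1: Total ends per 10 cm = 83 * 4 = 332
Step 2: EPC = 332 / 10 = 33.2 ends/cm

33.2 ends/cm


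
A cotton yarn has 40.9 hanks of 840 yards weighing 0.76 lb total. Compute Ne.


Formula: Ne = hanks / mass_lb
Substituting: Ne = 40.9 / 0.76
Ne = 53.8

53.8 Ne


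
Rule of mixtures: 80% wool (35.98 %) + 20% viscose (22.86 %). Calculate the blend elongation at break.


Formula: Blend property = (fraction_A * property_A) + (fraction_B * property_B)
Step 1: Contribution A = 80/100 * 35.98 % = 28.784 %
Step 2: Contribution B = 20/100 * 22.86 % = 4.572 %
Step 3: Blend elongation at break = 28.784 + 4.572 = 33.356 %

33.356 %


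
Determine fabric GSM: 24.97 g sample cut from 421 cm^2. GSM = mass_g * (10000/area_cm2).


Formula: GSM = mass_g / area_m2
Step 1: Convert area: 421 cm^2 = 421 / 10000 = 0.0421 m^2
Step 2: GSM = 24.97 g / 0.0421 m^2 = 593.1 g/m^2

593.1 g/m^2


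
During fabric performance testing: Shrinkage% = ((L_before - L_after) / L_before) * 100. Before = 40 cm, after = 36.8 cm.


Formula: Shrinkage% = ((L_before - L_after) / L_before) * 100
Step 1: Shrinkage = 40 - 36.8 = 3.2 cm
Step 2: Shrinkage% = (3.2 / 40) * 100
Step 3: Shrinkage% = 0.08 * 100 = 8.0%

8.0%


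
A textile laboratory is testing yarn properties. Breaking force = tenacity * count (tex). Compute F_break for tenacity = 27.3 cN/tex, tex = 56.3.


Formula: Breaking force = Tenacity * Linear density
F = 27.3 cN/tex * 56.3 tex
F = 1536.99 cN

1536.99 cN


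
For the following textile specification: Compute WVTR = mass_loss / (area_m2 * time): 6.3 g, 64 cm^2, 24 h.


Formula: WVTR = mass_loss / (area * time)
Step 1: Convert area: 64 cm^2 = 0.0064 m^2
Step 2: WVTR = 6.3 g / (0.0064 m^2 * 24 h)
Step 3: WVTR = 6.3 / 0.1536 = 41.0 g/m^2/h

41.0 g/m^2/h


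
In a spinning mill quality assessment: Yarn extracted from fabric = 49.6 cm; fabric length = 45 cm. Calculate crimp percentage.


Formula: Crimp% = ((L_yarn - L_fabric) / L_fabric) * 100
Step 1: Extension = 49.6 - 45 = 4.6 cm
Step 2: Crimp% = (4.6 / 45) * 100
Step 3: Crimp% = 0.102222 * 100 = 10.2222% ≈ 10.2%

10.2%


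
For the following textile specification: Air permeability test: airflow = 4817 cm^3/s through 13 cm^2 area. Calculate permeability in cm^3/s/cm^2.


Formula: Air Permeability = Airflow / Test Area
AP = 4817 cm^3/s / 13 cm^2
AP = 370.5 cm^3/s/cm^2

370.5 cm^3/s/cm^2


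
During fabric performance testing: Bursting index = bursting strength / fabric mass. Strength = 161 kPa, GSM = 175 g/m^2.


Formula: Bursting Index = Bursting Strength / Fabric GSM
BI = 161 kPa / 175 g/m^2
BI = 0.920 kPa/(g/m^2)

0.920 kPa/(g/m^2)


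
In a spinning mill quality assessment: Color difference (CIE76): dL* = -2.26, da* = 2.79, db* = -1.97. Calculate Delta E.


Formula: Delta E = sqrt(dL*^2 + da*^2 + db*^2)
Step 1: dL*^2 = (-2.26)^2 = 5.1076
Step 2: da*^2 = 2.79^2 = 7.7841
Step 3: db*^2 = (-1.97)^2 = 3.8809
Step 4: Sum = 5.1076 + 7.7841 + 3.8809 = 16.7726
Step 5: Delta E = sqrt(16.7726) = 4.1

4.1 Delta E


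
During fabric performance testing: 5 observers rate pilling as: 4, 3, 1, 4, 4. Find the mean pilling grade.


Formula: Mean = sum / count
Sum = 4 + 3 + 1 + 4 + 4 = 16
Mean = 16 / 5 = 3.2

3.2


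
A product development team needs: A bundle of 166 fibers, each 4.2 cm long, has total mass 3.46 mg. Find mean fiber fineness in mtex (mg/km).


Formula: fineness (mtex) = mass (mg) / total length (km) = (mass_mg / total_length_m) * 1000
Step 1: Convert fiber length: 4.2 cm = 0.042 m
Step 2: Total fiber length = 166 * 0.042 = 6.972 m
Step 3: Linear density = 3.46 mg / 6.972 m = 0.4963 mg/m
Step 4: fineness = 0.4963 * 1000 = 496.3 mtex

496.3 mtex


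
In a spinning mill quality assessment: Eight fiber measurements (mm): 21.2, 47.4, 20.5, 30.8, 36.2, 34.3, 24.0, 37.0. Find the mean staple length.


Formula: Mean = sum of lengths / count
Sum = 21.2 + 47.4 + 20.5 + 30.8 + 36.2 + 34.3 + 24.0 + 37.0
Sum = 251.4 mm
Mean = 251.4 / 8 = 31.43 mm

31.43 mm


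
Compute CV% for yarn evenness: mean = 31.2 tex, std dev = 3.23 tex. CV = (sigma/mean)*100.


Formula: CV% = (standard deviation / mean) * 100
Step 1: Ratio = 3.23 / 31.2 = 0.103526
Step 2: CV% = 0.103526 * 100 = 10.3526% ≈ 10.4%

10.4%


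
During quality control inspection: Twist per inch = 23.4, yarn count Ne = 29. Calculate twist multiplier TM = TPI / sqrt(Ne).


Formula: TM = TPI / sqrt(Ne)
Step 1: sqrt(Ne) = sqrt(29) = 5.3852
Step 2: TM = 23.4 / 5.3852 = 4.35

4.35 TM


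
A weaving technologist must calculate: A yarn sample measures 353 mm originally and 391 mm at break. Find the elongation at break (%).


Formula: Elongation (%) = ((L_break - L0) / L0) * 100
Step 1: Extension = 391 - 353 = 38 mm
Step 2: Elongation = (38 / 353) * 100
Step 3: Elongation = 0.107649 * 100 = 10.7649% ≈ 10.8%

10.8%


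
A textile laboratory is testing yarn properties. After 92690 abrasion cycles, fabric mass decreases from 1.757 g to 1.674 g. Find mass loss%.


Formula: Mass loss% = ((m_before - m_after) / m_before) * 100
Step 1: Mass loss = 1.757 - 1.674 = 0.083 g
Step 2: Ratio = 0.083 / 1.757 = 0.0472396
Step 3: Mass loss% = 0.0472396 * 100 = 4.72396% ≈ 4.72%

4.72%


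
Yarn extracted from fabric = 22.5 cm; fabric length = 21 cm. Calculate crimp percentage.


Formula: Crimp% = ((L_yarn - L_fabric) / L_fabric) * 100
Step 1: Extension = 22.5 - 21 = 1.5 cm
Step 2: Crimp% = (1.5 / 21) * 100
Step 3: Crimp% = 0.071429 * 100 = 7.1429% ≈ 7.1%

7.1%


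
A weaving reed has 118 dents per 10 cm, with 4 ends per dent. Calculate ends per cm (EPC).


Formula: EPC = (dents per 10 cm * ends per dent) / 10
Step 1: Total ends per 10 cm = 118 * 4 = 472
Step 2: EPC = 472 / 10 = 47.2 ends/cm

47.2 ends/cm


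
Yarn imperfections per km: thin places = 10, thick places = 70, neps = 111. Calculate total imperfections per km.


Formula: Total = thin places + thick places + neps
Total = 10 + 70 + 111
Total = 191 imperfections/km

191 imperfections/km


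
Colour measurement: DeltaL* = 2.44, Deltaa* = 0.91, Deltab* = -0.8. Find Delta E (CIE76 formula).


Formula: Delta E = sqrt(dL*^2 + da*^2 + db*^2)
Step 1: dL*^2 = 2.44^2 = 5.9536
Step 2: da*^2 = 0.91^2 = 0.8281
Step 3: db*^2 = (-0.8)^2 = 0.64
Step 4: Sum = 5.9536 + 0.8281 + 0.64 = 7.4217
Step 5: Delta E = sqrt(7.4217) = 2.72

2.72 Delta E


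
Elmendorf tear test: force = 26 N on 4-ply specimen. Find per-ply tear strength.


Formula: Per-ply strength = Total force / Number of plies
Per-ply = 26 N / 4
Per-ply = 6.5 N

6.5 N


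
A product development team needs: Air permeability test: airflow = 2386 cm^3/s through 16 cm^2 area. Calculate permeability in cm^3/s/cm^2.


Formula: Air Permeability = Airflow / Test Area
AP = 2386 cm^3/s / 16 cm^2
AP = 149.1 cm^3/s/cm^2

149.1 cm^3/s/cm^2


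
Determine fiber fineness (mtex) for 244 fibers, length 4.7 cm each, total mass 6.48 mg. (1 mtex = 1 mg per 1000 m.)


Formula: fineness (mtex) = mass (mg) / total length (km) = (mass_mg / total_length_m) * 1000
Step 1: Convert fiber length: 4.7 cm = 0.047 m
Step 2: Total fiber length = 244 * 0.047 = 11.468 m
Step 3: Linear density = 6.48 mg / 11.468 m = 0.5651 mg/m
Step 4: fineness = 0.5651 * 1000 = 565.1 mtex

565.1 mtex


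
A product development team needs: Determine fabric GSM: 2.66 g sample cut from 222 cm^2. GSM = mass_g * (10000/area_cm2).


Formula: GSM = mass_g / area_m2
Step 1: Convert area: 222 cm^2 = 222 / 10000 = 0.0222 m^2
Step 2: GSM = 2.66 g / 0.0222 m^2 = 119.8 g/m^2

119.8 g/m^2


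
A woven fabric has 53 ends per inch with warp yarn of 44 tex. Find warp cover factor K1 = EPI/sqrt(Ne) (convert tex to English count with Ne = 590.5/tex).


Formula: K1 = EPI / sqrt(Ne), with Ne = 590.5 / tex_warp
Step 1: Ne = 590.5 / 44 = 13.42
Step 2: sqrt(Ne) = sqrt(13.42) = 3.6633
Step 3: K1 = 53 / 3.6633 = 14.5

14.5


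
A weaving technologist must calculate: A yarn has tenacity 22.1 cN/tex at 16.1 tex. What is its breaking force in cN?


Formula: Breaking force = Tenacity * Linear density
F = 22.1 cN/tex * 16.1 tex
F = 355.81 cN

355.81 cN


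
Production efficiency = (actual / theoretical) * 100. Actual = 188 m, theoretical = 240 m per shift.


Formula: Efficiency% = (Actual output / Theoretical output) * 100
Efficiency% = (188 / 240) * 100
Efficiency% = 0.783333 * 100 = 78.3333% ≈ 78.3%

78.3%


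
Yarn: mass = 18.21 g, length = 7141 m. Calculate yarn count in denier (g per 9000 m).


Formula: den = (mass_g / length_m) * 9000
Substituting: den = (18.21 / 7141) * 9000
Intermediate: 18.21 / 7141 = 0.00255006 g/m
den = 0.00255006 * 9000 = 23.0 denier

23.0 denier


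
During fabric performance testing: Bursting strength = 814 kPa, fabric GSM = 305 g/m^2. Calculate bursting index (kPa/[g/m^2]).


Formula: Bursting Index = Bursting Strength / Fabric GSM
BI = 814 kPa / 305 g/m^2
BI = 2.669 kPa/(g/m^2)

2.669 kPa/(g/m^2)


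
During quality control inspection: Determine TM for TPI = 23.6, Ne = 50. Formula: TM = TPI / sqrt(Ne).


Formula: TM = TPI / sqrt(Ne)
Step 1: sqrt(Ne) = sqrt(50) = 7.0711
Step 2: TM = 23.6 / 7.0711 = 3.34

3.34 TM


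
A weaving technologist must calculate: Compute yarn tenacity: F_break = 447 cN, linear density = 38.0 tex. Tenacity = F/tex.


Formula: Tenacity = Breaking force / Linear density
Tenacity = 447 cN / 38.0 tex
Tenacity = 11.76 cN/tex

11.76 cN/tex


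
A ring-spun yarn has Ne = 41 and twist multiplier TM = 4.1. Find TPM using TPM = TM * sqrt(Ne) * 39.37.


Formula: TPM = TM * sqrt(Ne) * 39.37
Step 1: sqrt(Ne) = sqrt(41) = 6.4031
Step 2: TM * sqrt(Ne) = 4.1 * 6.4031 = 26.2527
Step 3: TPM = 26.2527 * 39.37 = 1034 twists/m

1034 twists/m


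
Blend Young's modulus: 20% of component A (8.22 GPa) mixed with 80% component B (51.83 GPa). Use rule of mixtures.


Formula: Blend property = (fraction_A * property_A) + (fraction_B * property_B)
Step 1: Contribution A = 20/100 * 8.22 GPa = 1.644 GPa
Step 2: Contribution B = 80/100 * 51.83 GPa = 41.464 GPa
Step 3: Blend Young's modulus = 1.644 + 41.464 = 43.108 GPa

43.108 GPa


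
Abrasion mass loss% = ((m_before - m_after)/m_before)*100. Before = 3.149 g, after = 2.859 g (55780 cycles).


Formula: Mass loss% = ((m_before - m_after) / m_before) * 100
Step 1: Mass loss = 3.149 - 2.859 = 0.29 g
Step 2: Ratio = 0.29 / 3.149 = 0.0920927
Step 3: Mass loss% = 0.0920927 * 100 = 9.20927% ≈ 9.21%

9.21%


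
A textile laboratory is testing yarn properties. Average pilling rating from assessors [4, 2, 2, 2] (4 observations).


Formula: Mean = sum / count
Sum = 4 + 2 + 2 + 2 = 10
Mean = 10 / 4 = 2.5

2.5


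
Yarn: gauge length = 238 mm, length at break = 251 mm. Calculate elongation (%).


Formula: Elongation (%) = ((L_break - L0) / L0) * 100
Step 1: Extension = 251 - 238 = 13 mm
Step 2: Elongation = (13 / 238) * 100
Step 3: Elongation = 0.054622 * 100 = 5.4622% ≈ 5.5%

5.5%


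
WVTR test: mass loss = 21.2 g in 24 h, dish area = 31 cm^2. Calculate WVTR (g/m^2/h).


Formula: WVTR = mass_loss / (area * time)
Step 1: Convert area: 31 cm^2 = 0.0031 m^2
Step 2: WVTR = 21.2 g / (0.0031 m^2 * 24 h)
Step 3: WVTR = 21.2 / 0.0744 = 284.9 g/m^2/h

284.9 g/m^2/h


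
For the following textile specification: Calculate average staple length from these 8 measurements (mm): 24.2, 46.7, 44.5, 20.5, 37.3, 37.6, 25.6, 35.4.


Formula: Mean = sum of lengths / count
Sum = 24.2 + 46.7 + 44.5 + 20.5 + 37.3 + 37.6 + 25.6 + 35.4
Sum = 271.8 mm
Mean = 271.8 / 8 = 33.98 mm

33.98 mm


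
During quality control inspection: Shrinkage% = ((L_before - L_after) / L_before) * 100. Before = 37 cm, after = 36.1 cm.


Formula: Shrinkage% = ((L_before - L_after) / L_before) * 100
Step 1: Shrinkage = 37 - 36.1 = 0.9 cm
Step 2: Shrinkage% = (0.9 / 37) * 100
Step 3: Shrinkage% = 0.024324 * 100 = 2.4324% ≈ 2.4%

2.4%


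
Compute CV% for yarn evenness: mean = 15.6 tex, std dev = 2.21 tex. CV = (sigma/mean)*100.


Formula: CV% = (standard deviation / mean) * 100
Step 1: Ratio = 2.21 / 15.6 = 0.141667
Step 2: CV% = 0.141667 * 100 = 14.1667% ≈ 14.2%

14.2%


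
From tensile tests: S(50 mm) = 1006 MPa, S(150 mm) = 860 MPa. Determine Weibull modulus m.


Formula: m = ln(L1/L2) / ln(S2/S1)
Step 1: ln(L1/L2) = ln(50/150) = -1.09861
Step 2: S2/S1 = 860/1006 = 0.85487
Step 3: ln(S2/S1) = ln(0.85487) = -0.15681
Step 4: m = -1.09861 / -0.15681 = 7.01

7.01 (Weibull m)


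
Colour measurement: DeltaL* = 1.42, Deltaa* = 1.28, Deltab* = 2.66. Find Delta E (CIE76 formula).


Formula: Delta E = sqrt(dL*^2 + da*^2 + db*^2)
Step 1: dL*^2 = 1.42^2 = 2.0164
Step 2: da*^2 = 1.28^2 = 1.6384
Step 3: db*^2 = 2.66^2 = 7.0756
Step 4: Sum = 2.0164 + 1.6384 + 7.0756 = 10.7304
Step 5: Delta E = sqrt(10.7304) = 3.28

3.28 Delta E


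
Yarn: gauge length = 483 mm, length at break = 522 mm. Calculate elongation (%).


Formula: Elongation (%) = ((L_break - L0) / L0) * 100
Step 1: Extension = 522 - 483 = 39 mm
Step 2: Elongation = (39 / 483) * 100
Step 3: Elongation = 0.080745 * 100 = 8.0745% ≈ 8.1%

8.1%


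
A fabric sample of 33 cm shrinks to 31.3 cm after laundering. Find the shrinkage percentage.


Formula: Shrinkage% = ((L_before - L_after) / L_before) * 100
Step 1: Shrinkage = 33 - 31.3 = 1.7 cm
Step 2: Shrinkage% = (1.7 / 33) * 100
Step 3: Shrinkage% = 0.051515 * 100 = 5.1515% ≈ 5.2%

5.2%


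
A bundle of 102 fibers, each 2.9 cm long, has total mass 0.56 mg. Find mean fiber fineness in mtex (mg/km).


Formula: fineness (mtex) = mass (mg) / total length (km) = (mass_mg / total_length_m) * 1000
Step 1: Convert fiber length: 2.9 cm = 0.029 m
Step 2: Total fiber length = 102 * 0.029 = 2.958 m
Step 3: Linear density = 0.56 mg / 2.958 m = 0.1893 mg/m
Step 4: fineness = 0.1893 * 1000 = 189.3 mtex

189.3 mtex


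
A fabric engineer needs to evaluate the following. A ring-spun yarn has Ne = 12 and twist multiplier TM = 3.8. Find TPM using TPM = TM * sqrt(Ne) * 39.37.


Formula: TPM = TM * sqrt(Ne) * 39.37
Step 1: sqrt(Ne) = sqrt(12) = 3.4641
Step 2: TM * sqrt(Ne) = 3.8 * 3.4641 = 13.1636
Step 3: TPM = 13.1636 * 39.37 = 518 twists/m

518 twists/m


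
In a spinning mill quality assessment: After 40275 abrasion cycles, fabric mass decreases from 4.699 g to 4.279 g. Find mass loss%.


Formula: Mass loss% = ((m_before - m_after) / m_before) * 100
Step 1: Mass loss = 4.699 - 4.279 = 0.42 g
Step 2: Ratio = 0.42 / 4.699 = 0.0893807
Step 3: Mass loss% = 0.0893807 * 100 = 8.93807% ≈ 8.94%

8.94%


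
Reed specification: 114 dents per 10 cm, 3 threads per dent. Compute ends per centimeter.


Formula: EPC = (dents per 10 cm * ends per dent) / 10
Step 1: Total ends per 10 cm = 114 * 3 = 342
Step 2: EPC = 342 / 10 = 34.2 ends/cm

34.2 ends/cm


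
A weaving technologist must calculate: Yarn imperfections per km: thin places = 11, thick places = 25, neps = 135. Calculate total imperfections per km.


Formula: Total = thin places + thick places + neps
Total = 11 + 25 + 135
Total = 171 imperfections/km

171 imperfections/km


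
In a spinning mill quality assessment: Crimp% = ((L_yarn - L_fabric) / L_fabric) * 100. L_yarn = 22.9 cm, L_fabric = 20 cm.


Formula: Crimp% = ((L_yarn - L_fabric) / L_fabric) * 100
Step 1: Extension = 22.9 - 20 = 2.9 cm
Step 2: Crimp% = (2.9 / 20) * 100
Step 3: Crimp% = 0.145 * 100 = 14.5%

14.5%


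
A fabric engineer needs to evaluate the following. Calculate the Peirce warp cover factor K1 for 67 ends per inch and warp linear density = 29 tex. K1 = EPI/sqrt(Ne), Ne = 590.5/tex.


Formula: K1 = EPI / sqrt(Ne), with Ne = 590.5 / tex_warp
Step 1: Ne = 590.5 / 29 = 20.362
Step 2: sqrt(Ne) = sqrt(20.362) = 4.5124
Step 3: K1 = 67 / 4.5124 = 14.8

14.8


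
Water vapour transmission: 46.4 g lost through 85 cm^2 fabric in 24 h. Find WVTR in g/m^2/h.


Formula: WVTR = mass_loss / (area * time)
Step 1: Convert area: 85 cm^2 = 0.0085 m^2
Step 2: WVTR = 46.4 g / (0.0085 m^2 * 24 h)
Step 3: WVTR = 46.4 / 0.204 = 227.5 g/m^2/h

227.5 g/m^2/h


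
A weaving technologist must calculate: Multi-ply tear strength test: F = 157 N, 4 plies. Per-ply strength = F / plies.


Formula: Per-ply strength = Total force / Number of plies
Per-ply = 157 N / 4
Per-ply = 39.25 N

39.25 N


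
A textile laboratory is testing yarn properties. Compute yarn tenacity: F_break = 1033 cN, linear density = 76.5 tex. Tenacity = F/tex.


Formula: Tenacity = Breaking force / Linear density
Tenacity = 1033 cN / 76.5 tex
Tenacity = 13.50 cN/tex

13.50 cN/tex


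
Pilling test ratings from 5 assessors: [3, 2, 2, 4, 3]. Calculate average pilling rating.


Formula: Mean = sum / count
Sum = 3 + 2 + 2 + 4 + 3 = 14
Mean = 14 / 5 = 2.8

2.8


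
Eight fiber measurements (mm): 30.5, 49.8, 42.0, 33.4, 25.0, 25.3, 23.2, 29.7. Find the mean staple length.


Formula: Mean = sum of lengths / count
Sum = 30.5 + 49.8 + 42.0 + 33.4 + 25.0 + 25.3 + 23.2 + 29.7
Sum = 258.9 mm
Mean = 258.9 / 8 = 32.36 mm

32.36 mm


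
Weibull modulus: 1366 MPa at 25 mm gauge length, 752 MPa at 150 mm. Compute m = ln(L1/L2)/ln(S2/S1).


Formula: m = ln(L1/L2) / ln(S2/S1)
Step 1: ln(L1/L2) = ln(25/150) = -1.79176
Step 2: S2/S1 = 752/1366 = 0.55051
Step 3: ln(S2/S1) = ln(0.55051) = -0.59691
Step 4: m = -1.79176 / -0.59691 = 3.00

3.00 (Weibull m)


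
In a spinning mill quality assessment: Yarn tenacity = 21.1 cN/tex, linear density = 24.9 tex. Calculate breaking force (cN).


Formula: Breaking force = Tenacity * Linear density
F = 21.1 cN/tex * 24.9 tex
F = 525.39 cN

525.39 cN


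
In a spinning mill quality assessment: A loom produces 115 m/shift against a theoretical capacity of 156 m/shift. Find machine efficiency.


Formula: Efficiency% = (Actual output / Theoretical output) * 100
Efficiency% = (115 / 156) * 100
Efficiency% = 0.737179 * 100 = 73.7179% ≈ 73.7%

73.7%


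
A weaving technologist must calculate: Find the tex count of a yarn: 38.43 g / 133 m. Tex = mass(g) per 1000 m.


Formula: Tex = (mass_g / length_m) * 1000
Substituting: Tex = (38.43 / 133) * 1000
Intermediate: 38.43 / 133 = 0.28894737 g/m
Tex = 0.28894737 * 1000 = 288.95 tex

288.95 tex


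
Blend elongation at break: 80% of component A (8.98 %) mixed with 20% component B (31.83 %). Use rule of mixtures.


Formula: Blend property = (fraction_A * property_A) + (fraction_B * property_B)
Step 1: Contribution A = 80/100 * 8.98 % = 7.184 %
Step 2: Contribution B = 20/100 * 31.83 % = 6.366 %
Step 3: Blend elongation at break = 7.184 + 6.366 = 13.55 %

13.55 %


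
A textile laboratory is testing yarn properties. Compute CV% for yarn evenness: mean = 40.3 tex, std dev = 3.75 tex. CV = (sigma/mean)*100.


Formula: CV% = (standard deviation / mean) * 100
Step 1: Ratio = 3.75 / 40.3 = 0.093052
Step 2: CV% = 0.093052 * 100 = 9.3052% ≈ 9.3%

9.3%


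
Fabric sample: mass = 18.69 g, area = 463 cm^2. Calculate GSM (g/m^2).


Formula: GSM = mass_g / area_m2
Step 1: Convert area: 463 cm^2 = 463 / 10000 = 0.0463 m^2
Step 2: GSM = 18.69 g / 0.0463 m^2 = 403.7 g/m^2

403.7 g/m^2


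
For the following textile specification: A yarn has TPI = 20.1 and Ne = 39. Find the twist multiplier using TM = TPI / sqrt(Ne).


Formula: TM = TPI / sqrt(Ne)
Step 1: sqrt(Ne) = sqrt(39) = 6.245
Step 2: TM = 20.1 / 6.245 = 3.22

3.22 TM


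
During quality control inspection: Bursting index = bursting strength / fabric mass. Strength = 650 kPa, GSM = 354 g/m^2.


Formula: Bursting Index = Bursting Strength / Fabric GSM
BI = 650 kPa / 354 g/m^2
BI = 1.836 kPa/(g/m^2)

1.836 kPa/(g/m^2)


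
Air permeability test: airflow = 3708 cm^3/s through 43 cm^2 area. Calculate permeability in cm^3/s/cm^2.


Formula: Air Permeability = Airflow / Test Area
AP = 3708 cm^3/s / 43 cm^2
AP = 86.2 cm^3/s/cm^2

86.2 cm^3/s/cm^2


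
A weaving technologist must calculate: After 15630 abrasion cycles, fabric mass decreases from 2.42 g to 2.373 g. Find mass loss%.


Formula: Mass loss% = ((m_before - m_after) / m_before) * 100
Step 1: Mass loss = 2.42 - 2.373 = 0.047 g
Step 2: Ratio = 0.047 / 2.42 = 0.0194215
Step 3: Mass loss% = 0.0194215 * 100 = 1.94215% ≈ 1.94%

1.94%


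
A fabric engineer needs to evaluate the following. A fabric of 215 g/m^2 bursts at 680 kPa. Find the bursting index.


Formula: Bursting Index = Bursting Strength / Fabric GSM
BI = 680 kPa / 215 g/m^2
BI = 3.163 kPa/(g/m^2)

3.163 kPa/(g/m^2)


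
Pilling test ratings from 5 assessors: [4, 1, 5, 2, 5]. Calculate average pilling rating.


Formula: Mean = sum / count
Sum = 4 + 1 + 5 + 2 + 5 = 17
Mean = 17 / 5 = 3.4

3.4


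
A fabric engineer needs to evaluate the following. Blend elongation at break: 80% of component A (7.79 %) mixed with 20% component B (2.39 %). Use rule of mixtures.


Formula: Blend property = (fraction_A * property_A) + (fraction_B * property_B)
Step 1: Contribution A = 80/100 * 7.79 % = 6.232 %
Step 2: Contribution B = 20/100 * 2.39 % = 0.478 %
Step 3: Blend elongation at break = 6.232 + 0.478 = 6.71 %

6.71 %


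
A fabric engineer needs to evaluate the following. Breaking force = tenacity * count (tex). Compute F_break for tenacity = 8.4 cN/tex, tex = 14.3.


Formula: Breaking force = Tenacity * Linear density
F = 8.4 cN/tex * 14.3 tex
F = 120.12 cN

120.12 cN


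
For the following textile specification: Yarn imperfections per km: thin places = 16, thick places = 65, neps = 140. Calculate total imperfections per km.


Formula: Total = thin places + thick places + neps
Total = 16 + 65 + 140
Total = 221 imperfections/km

221 imperfections/km


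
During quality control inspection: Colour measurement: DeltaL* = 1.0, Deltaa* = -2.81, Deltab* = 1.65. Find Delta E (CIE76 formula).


Formula: Delta E = sqrt(dL*^2 + da*^2 + db*^2)
Step 1: dL*^2 = 1.0^2 = 1.0
Step 2: da*^2 = (-2.81)^2 = 7.8961
Step 3: db*^2 = 1.65^2 = 2.7225
Step 4: Sum = 1.0 + 7.8961 + 2.7225 = 11.6186
Step 5: Delta E = sqrt(11.6186) = 3.41

3.41 Delta E
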